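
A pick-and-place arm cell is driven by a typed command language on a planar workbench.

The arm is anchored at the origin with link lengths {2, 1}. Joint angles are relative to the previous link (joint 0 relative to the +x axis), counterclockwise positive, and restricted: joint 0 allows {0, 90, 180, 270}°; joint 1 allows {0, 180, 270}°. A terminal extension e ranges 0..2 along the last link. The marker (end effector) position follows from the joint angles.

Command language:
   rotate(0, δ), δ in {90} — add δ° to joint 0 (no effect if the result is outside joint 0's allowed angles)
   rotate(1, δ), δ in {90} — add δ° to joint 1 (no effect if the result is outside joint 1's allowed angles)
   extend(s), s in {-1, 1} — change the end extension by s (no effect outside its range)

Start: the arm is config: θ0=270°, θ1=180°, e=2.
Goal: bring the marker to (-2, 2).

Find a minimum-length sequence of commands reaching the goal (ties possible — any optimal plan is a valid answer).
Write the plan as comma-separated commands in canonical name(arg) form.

extend(-1), rotate(1, 90), rotate(0, 90), rotate(0, 90), rotate(0, 90)

initial: config: θ0=270°, θ1=180°, e=2
[1] after extend(-1): config: θ0=270°, θ1=180°, e=1
[2] after rotate(1, 90): config: θ0=270°, θ1=270°, e=1
[3] after rotate(0, 90): config: θ0=0°, θ1=270°, e=1
[4] after rotate(0, 90): config: θ0=90°, θ1=270°, e=1
[5] after rotate(0, 90): config: θ0=180°, θ1=270°, e=1
nothing shorter than 5 reaches the goal.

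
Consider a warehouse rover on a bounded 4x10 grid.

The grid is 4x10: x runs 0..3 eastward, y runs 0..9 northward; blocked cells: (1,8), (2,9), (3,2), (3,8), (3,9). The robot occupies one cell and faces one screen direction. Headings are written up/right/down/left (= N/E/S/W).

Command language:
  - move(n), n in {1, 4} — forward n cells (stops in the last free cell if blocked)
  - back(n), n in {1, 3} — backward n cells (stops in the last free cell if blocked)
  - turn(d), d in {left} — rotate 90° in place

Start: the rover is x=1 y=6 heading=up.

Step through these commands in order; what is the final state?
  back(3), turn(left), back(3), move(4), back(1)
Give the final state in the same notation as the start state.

x=1 y=3 heading=left

begin: x=1 y=6 heading=up
1. back(3) → x=1 y=3 heading=up
2. turn(left) → x=1 y=3 heading=left
3. back(3) → x=3 y=3 heading=left
4. move(4) → x=0 y=3 heading=left
5. back(1) → x=1 y=3 heading=left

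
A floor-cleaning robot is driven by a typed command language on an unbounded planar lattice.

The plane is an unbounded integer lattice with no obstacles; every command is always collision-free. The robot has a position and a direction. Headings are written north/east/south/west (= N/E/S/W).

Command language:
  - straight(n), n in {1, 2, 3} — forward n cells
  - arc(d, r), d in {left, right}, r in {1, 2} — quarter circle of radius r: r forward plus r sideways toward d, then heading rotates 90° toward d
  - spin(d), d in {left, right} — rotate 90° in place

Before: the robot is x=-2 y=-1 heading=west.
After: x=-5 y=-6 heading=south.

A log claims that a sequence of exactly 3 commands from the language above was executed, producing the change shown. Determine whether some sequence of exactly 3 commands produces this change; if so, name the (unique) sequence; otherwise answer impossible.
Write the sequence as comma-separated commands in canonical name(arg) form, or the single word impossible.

key: running straight(3) before straight(1) would end elsewhere — order is forced
t0: x=-2 y=-1 heading=west
step 1 (straight(1)): x=-3 y=-1 heading=west
step 2 (arc(left, 2)): x=-5 y=-3 heading=south
step 3 (straight(3)): x=-5 y=-6 heading=south
no rival 3-sequence matches.

straight(1), arc(left, 2), straight(3)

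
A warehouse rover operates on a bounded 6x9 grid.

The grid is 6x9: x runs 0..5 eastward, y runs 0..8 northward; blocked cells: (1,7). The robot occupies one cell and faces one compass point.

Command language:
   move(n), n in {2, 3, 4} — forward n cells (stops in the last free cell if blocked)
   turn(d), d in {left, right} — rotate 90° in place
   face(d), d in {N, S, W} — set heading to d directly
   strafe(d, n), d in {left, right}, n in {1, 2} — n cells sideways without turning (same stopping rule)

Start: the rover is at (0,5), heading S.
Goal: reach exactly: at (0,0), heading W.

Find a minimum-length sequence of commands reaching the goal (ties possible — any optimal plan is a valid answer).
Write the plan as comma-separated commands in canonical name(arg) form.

move(3), move(3), turn(right)

begin: at (0,5), heading S
[1] after move(3): at (0,2), heading S
[2] after move(3): at (0,0), heading S
[3] after turn(right): at (0,0), heading W
no 2-step plan works, so 3 is optimal.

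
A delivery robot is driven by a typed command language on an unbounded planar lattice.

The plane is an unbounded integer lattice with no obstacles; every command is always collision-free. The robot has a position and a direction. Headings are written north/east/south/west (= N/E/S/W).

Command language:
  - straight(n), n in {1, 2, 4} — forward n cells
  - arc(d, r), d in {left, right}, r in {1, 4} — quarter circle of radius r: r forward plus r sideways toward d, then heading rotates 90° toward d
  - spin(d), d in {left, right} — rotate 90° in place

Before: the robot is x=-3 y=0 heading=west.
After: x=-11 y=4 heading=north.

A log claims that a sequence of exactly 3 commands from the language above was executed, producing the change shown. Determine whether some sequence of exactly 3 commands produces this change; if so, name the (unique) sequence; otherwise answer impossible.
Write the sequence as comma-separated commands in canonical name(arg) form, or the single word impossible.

straight(2), straight(2), arc(right, 4)

key: running arc(right, 4) before straight(2) would end elsewhere — order is forced
begin: x=-3 y=0 heading=west
1. straight(2) → x=-5 y=0 heading=west
2. straight(2) → x=-7 y=0 heading=west
3. arc(right, 4) → x=-11 y=4 heading=north
uniquely the one of 729 3-step routes that fits.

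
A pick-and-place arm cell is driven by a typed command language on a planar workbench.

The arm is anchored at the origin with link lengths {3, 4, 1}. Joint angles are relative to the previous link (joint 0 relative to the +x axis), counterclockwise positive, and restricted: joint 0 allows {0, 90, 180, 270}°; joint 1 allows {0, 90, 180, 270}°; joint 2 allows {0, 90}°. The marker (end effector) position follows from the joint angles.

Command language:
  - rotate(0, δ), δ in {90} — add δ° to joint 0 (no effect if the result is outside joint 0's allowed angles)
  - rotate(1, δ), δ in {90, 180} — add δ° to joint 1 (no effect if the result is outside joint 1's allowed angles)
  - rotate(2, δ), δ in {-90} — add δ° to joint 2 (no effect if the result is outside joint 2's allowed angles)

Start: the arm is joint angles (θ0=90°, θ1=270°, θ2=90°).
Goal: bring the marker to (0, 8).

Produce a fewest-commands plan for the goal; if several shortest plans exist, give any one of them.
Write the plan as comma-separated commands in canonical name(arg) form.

begin: joint angles (θ0=90°, θ1=270°, θ2=90°)
1. rotate(2, -90) → joint angles (θ0=90°, θ1=270°, θ2=0°)
2. rotate(1, 90) → joint angles (θ0=90°, θ1=0°, θ2=0°)
no 1-step plan works, so 2 is optimal.

rotate(2, -90), rotate(1, 90)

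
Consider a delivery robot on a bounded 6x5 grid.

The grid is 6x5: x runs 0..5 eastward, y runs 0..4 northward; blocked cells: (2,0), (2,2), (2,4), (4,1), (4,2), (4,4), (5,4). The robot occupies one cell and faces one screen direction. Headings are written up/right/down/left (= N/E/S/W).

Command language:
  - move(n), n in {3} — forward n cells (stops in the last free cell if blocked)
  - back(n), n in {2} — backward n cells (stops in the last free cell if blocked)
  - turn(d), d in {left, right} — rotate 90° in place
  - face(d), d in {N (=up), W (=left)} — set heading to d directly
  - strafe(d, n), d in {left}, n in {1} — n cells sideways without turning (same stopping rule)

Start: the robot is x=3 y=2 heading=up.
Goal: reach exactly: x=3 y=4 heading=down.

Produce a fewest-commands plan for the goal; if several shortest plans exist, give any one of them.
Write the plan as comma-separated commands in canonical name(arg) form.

start: x=3 y=2 heading=up
[1] after turn(left): x=3 y=2 heading=left
[2] after turn(left): x=3 y=2 heading=down
[3] after back(2): x=3 y=4 heading=down
no 2-step plan works, so 3 is optimal.

turn(left), turn(left), back(2)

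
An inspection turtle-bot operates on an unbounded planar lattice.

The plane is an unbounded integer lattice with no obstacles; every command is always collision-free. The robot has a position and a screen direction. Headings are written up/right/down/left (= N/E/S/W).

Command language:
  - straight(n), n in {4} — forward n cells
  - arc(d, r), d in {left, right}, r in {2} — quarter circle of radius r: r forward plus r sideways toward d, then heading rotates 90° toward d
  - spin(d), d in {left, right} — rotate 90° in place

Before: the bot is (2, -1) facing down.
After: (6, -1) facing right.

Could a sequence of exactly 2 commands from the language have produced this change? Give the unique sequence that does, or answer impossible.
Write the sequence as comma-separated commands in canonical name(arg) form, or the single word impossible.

spin(left), straight(4)

key: position moved to (6,-1) AND the heading swung to E — translation plus rotation needed
initial: (2, -1) facing down
[1] after spin(left): (2, -1) facing right
[2] after straight(4): (6, -1) facing right
all 25 alternatives checked — unique.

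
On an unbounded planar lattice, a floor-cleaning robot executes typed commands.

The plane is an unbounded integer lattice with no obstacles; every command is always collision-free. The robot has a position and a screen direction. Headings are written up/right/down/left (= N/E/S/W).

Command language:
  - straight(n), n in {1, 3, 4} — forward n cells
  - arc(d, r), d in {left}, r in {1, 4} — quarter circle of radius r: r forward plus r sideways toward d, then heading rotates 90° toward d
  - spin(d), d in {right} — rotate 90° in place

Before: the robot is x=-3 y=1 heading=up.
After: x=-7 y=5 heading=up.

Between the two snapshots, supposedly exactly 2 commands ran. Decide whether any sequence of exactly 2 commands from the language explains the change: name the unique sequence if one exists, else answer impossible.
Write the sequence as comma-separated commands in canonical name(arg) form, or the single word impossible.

key: order matters: swapping arc(left, 4) and spin(right) lands elsewhere
begin: x=-3 y=1 heading=up
t=1 arc(left, 4) ⇒ x=-7 y=5 heading=left
t=2 spin(right) ⇒ x=-7 y=5 heading=up
no other 2-command option fits: unique.

arc(left, 4), spin(right)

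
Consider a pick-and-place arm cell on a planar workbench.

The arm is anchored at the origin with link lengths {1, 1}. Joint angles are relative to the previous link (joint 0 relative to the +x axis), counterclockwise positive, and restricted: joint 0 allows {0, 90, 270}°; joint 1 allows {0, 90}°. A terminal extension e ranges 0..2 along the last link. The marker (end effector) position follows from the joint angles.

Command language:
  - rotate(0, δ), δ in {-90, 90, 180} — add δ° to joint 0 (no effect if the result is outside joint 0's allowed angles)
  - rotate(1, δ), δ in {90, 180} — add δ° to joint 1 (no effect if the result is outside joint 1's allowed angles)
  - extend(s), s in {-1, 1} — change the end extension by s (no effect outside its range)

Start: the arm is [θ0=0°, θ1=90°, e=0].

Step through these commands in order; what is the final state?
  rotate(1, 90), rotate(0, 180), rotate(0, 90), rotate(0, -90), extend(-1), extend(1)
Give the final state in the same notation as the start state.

from: [θ0=0°, θ1=90°, e=0]
1. rotate(1, 90) → [θ0=0°, θ1=90°, e=0]
2. rotate(0, 180) → [θ0=0°, θ1=90°, e=0]
3. rotate(0, 90) → [θ0=90°, θ1=90°, e=0]
4. rotate(0, -90) → [θ0=0°, θ1=90°, e=0]
5. extend(-1) → [θ0=0°, θ1=90°, e=0]
6. extend(1) → [θ0=0°, θ1=90°, e=1]

[θ0=0°, θ1=90°, e=1]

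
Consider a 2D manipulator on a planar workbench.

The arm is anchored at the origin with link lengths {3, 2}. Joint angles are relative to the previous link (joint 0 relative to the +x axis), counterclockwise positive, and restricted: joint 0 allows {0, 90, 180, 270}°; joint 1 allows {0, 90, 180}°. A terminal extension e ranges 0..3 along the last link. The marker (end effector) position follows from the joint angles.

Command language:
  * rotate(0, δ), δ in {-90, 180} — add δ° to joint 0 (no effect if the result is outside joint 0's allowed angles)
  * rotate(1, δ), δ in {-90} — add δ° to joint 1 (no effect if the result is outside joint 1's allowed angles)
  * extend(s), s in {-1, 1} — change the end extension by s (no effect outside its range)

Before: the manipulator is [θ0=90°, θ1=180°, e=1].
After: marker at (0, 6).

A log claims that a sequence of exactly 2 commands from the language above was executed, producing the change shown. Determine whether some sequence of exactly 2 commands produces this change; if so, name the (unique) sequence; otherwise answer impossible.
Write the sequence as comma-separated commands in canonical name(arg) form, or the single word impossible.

rotate(1, -90), rotate(1, -90)

initial: [θ0=90°, θ1=180°, e=1]
step 1 (rotate(1, -90)): [θ0=90°, θ1=90°, e=1]
step 2 (rotate(1, -90)): [θ0=90°, θ1=0°, e=1]
all 25 alternatives checked — unique.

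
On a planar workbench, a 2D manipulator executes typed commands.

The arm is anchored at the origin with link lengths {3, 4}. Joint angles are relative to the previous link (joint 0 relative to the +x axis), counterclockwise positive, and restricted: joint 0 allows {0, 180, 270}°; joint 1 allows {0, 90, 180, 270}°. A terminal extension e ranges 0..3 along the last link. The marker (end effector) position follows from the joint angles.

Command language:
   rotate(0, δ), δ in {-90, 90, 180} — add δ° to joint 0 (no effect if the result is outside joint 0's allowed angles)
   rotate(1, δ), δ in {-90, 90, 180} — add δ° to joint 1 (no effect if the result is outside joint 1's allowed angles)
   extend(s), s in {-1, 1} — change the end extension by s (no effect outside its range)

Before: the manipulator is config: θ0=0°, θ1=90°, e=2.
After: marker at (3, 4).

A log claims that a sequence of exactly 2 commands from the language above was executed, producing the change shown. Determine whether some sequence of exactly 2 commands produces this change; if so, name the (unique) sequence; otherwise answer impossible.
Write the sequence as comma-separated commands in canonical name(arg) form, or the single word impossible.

from: config: θ0=0°, θ1=90°, e=2
[1] after extend(-1): config: θ0=0°, θ1=90°, e=1
[2] after extend(-1): config: θ0=0°, θ1=90°, e=0
uniquely the one of 64 2-step routes that fits.

extend(-1), extend(-1)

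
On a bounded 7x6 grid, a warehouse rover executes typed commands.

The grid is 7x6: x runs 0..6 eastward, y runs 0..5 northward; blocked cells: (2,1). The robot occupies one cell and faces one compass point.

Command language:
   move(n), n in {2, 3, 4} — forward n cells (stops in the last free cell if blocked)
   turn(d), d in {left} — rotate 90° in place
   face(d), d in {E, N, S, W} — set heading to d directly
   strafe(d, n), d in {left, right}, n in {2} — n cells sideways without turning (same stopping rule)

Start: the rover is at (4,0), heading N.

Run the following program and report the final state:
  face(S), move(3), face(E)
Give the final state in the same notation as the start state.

at (4,0), heading E

from: at (4,0), heading N
t=1 face(S) ⇒ at (4,0), heading S
t=2 move(3) ⇒ at (4,0), heading S
t=3 face(E) ⇒ at (4,0), heading E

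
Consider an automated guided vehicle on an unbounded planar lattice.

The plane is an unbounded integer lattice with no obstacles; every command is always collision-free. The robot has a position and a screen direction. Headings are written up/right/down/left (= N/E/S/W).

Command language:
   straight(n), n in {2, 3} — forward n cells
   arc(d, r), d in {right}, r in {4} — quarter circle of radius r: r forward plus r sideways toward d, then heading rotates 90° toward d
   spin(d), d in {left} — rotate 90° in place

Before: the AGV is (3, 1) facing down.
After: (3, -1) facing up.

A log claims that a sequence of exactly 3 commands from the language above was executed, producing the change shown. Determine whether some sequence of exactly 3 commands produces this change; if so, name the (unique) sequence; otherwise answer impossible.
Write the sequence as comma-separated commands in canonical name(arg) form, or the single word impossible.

key: order matters: swapping straight(2) and spin(left) lands elsewhere
from: (3, 1) facing down
t=1 straight(2) ⇒ (3, -1) facing down
t=2 spin(left) ⇒ (3, -1) facing right
t=3 spin(left) ⇒ (3, -1) facing up
uniquely the one of 64 3-step routes that fits.

straight(2), spin(left), spin(left)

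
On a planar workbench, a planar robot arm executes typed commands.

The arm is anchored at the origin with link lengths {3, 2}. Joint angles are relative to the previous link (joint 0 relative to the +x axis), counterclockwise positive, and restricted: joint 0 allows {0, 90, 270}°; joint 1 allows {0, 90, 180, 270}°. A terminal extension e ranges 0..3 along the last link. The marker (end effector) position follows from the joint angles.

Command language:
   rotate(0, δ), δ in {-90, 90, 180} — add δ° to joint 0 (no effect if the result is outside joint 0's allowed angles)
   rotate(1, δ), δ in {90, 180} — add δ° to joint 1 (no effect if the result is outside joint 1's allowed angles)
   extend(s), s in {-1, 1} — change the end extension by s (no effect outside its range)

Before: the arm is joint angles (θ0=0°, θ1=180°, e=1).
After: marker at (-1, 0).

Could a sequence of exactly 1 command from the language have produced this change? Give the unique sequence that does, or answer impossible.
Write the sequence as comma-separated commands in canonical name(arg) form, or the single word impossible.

t0: joint angles (θ0=0°, θ1=180°, e=1)
1. extend(1) → joint angles (θ0=0°, θ1=180°, e=2)
uniquely the one of 7 1-step routes that fits.

extend(1)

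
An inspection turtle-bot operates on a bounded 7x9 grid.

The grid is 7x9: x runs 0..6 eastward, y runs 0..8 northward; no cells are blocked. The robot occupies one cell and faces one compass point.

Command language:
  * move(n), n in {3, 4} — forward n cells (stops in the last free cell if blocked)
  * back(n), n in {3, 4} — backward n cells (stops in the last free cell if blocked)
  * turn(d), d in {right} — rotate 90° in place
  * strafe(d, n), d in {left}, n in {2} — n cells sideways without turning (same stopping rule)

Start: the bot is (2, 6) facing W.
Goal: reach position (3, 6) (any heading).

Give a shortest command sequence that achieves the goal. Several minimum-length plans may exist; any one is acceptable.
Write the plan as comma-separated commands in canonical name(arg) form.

start: (2, 6) facing W
[1] after back(4): (6, 6) facing W
[2] after move(3): (3, 6) facing W
minimal: 2 command(s), checked below 2.

back(4), move(3)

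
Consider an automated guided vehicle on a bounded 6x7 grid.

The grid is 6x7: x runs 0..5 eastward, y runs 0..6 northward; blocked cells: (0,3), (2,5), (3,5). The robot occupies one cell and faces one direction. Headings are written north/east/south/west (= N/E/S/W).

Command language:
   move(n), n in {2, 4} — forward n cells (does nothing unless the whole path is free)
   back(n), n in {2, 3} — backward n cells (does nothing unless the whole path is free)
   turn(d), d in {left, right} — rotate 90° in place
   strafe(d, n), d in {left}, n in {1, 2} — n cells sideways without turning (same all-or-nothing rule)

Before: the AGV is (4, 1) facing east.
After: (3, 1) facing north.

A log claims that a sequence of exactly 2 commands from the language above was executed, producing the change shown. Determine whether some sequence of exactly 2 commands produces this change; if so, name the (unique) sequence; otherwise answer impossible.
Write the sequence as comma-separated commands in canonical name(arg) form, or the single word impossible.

turn(left), strafe(left, 1)

key: position moved to (3,1) AND the heading swung to N — translation plus rotation needed
initial: (4, 1) facing east
[1] after turn(left): (4, 1) facing north
[2] after strafe(left, 1): (3, 1) facing north
uniquely the one of 64 2-step routes that fits.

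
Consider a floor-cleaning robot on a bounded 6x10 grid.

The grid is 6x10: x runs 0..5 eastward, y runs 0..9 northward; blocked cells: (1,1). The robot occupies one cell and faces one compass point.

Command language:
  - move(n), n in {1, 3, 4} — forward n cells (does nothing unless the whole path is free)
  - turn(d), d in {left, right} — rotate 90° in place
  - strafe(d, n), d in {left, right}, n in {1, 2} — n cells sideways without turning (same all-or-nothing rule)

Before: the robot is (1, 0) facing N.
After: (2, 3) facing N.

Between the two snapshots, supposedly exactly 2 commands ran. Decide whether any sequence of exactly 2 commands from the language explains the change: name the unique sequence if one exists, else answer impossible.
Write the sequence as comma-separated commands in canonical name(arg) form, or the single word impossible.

strafe(right, 1), move(3)

key: still facing N at the end — nothing in the sequence rotates
initial: (1, 0) facing N
step 1 (strafe(right, 1)): (2, 0) facing N
step 2 (move(3)): (2, 3) facing N
uniquely the one of 81 2-step routes that fits.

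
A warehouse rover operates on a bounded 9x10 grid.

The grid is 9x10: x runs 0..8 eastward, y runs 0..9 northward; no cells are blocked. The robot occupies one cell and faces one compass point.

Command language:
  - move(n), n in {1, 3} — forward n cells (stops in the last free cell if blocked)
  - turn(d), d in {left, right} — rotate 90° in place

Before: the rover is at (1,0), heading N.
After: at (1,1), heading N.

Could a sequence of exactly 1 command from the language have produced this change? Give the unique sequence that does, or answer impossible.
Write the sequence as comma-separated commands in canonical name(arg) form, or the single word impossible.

key: still facing N — the one step turns nothing
t0: at (1,0), heading N
t=1 move(1) ⇒ at (1,1), heading N
no rival 1-sequence matches.

move(1)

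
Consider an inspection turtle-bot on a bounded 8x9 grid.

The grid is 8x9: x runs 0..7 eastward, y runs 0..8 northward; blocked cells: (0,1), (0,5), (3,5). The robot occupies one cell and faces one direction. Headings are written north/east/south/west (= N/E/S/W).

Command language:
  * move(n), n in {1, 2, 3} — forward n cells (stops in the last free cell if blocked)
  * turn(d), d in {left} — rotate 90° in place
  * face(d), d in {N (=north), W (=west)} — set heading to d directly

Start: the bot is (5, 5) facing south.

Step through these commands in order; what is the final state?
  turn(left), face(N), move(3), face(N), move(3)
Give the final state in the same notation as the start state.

begin: (5, 5) facing south
step 1 (turn(left)): (5, 5) facing east
step 2 (face(N)): (5, 5) facing north
step 3 (move(3)): (5, 8) facing north
step 4 (face(N)): (5, 8) facing north
step 5 (move(3)): (5, 8) facing north

(5, 8) facing north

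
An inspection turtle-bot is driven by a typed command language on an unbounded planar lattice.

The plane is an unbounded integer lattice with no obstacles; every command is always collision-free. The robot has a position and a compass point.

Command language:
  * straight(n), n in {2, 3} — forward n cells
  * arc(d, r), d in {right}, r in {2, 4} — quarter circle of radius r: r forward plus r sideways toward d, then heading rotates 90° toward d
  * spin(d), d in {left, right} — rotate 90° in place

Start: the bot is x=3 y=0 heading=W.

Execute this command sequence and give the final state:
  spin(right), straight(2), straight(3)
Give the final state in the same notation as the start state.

x=3 y=5 heading=N

t0: x=3 y=0 heading=W
[1] after spin(right): x=3 y=0 heading=N
[2] after straight(2): x=3 y=2 heading=N
[3] after straight(3): x=3 y=5 heading=N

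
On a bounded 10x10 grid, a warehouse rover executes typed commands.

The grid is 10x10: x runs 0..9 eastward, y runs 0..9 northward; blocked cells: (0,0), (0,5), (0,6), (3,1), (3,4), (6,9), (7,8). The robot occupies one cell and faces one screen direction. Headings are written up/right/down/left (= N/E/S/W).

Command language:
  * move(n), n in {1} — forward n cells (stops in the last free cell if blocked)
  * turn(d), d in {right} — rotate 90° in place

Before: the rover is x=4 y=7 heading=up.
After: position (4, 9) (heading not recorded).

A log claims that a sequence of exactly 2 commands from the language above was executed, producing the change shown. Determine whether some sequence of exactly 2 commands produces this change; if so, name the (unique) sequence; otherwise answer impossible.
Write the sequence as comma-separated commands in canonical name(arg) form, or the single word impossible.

move(1), move(1)

begin: x=4 y=7 heading=up
step 1 (move(1)): x=4 y=8 heading=up
step 2 (move(1)): x=4 y=9 heading=up
uniquely the one of 4 2-step routes that fits.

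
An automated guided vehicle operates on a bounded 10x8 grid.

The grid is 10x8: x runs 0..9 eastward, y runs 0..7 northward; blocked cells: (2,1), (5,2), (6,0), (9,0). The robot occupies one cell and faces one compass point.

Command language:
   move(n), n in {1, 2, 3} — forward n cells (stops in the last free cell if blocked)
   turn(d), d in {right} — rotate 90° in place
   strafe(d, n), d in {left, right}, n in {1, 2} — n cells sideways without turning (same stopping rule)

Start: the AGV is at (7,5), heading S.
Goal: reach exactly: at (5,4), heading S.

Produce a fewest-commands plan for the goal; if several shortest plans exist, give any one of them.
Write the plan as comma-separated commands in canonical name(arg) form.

strafe(right, 2), move(1)

start: at (7,5), heading S
t=1 strafe(right, 2) ⇒ at (5,5), heading S
t=2 move(1) ⇒ at (5,4), heading S
no 1-step plan works, so 2 is optimal.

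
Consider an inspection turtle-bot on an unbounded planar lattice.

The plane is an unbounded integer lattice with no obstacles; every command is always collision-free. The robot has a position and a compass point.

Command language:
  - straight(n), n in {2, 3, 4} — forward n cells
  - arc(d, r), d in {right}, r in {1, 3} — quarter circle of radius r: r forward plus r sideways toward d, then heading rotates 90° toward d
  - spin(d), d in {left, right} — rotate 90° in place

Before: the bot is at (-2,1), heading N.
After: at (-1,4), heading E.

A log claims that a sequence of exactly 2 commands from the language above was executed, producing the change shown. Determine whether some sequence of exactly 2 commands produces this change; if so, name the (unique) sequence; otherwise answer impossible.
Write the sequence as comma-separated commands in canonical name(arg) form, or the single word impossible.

straight(2), arc(right, 1)

key: cell and facing (now E) both changed — the 2 commands mix motion and turning
t0: at (-2,1), heading N
step 1 (straight(2)): at (-2,3), heading N
step 2 (arc(right, 1)): at (-1,4), heading E
no rival 2-sequence matches.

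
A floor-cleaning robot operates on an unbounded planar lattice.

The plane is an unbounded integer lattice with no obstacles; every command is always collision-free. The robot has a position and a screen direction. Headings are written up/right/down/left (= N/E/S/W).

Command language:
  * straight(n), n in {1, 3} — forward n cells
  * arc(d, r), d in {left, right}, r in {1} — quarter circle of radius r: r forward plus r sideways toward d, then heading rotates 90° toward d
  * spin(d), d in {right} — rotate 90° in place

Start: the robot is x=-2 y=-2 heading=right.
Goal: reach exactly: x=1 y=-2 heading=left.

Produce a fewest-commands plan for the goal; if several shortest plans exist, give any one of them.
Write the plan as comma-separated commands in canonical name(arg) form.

start: x=-2 y=-2 heading=right
1. straight(3) → x=1 y=-2 heading=right
2. spin(right) → x=1 y=-2 heading=down
3. spin(right) → x=1 y=-2 heading=left
minimal: 3 command(s), checked below 3.

straight(3), spin(right), spin(right)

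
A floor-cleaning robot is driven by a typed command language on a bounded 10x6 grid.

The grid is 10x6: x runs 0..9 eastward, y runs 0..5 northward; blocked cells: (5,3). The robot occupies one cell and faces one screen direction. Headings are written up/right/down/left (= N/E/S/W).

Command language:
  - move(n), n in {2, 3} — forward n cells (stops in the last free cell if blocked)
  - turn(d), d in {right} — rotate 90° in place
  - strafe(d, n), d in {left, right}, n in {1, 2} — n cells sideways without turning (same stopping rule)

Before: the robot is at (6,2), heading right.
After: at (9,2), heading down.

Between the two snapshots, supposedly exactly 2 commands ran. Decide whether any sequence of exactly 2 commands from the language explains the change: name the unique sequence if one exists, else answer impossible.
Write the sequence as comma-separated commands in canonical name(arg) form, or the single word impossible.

move(3), turn(right)

key: cell and facing (now S) both changed — the 2 commands mix motion and turning
begin: at (6,2), heading right
[1] after move(3): at (9,2), heading right
[2] after turn(right): at (9,2), heading down
all 49 alternatives checked — unique.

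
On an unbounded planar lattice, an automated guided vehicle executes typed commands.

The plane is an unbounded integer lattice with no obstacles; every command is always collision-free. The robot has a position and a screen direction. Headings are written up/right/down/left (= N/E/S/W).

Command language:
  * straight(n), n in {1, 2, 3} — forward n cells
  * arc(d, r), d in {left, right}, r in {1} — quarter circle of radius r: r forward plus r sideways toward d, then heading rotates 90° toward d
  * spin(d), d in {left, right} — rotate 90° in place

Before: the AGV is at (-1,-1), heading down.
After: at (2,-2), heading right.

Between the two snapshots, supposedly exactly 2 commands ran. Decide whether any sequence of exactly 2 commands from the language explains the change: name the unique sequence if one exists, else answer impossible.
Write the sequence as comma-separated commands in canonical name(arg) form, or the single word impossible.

key: order matters: swapping arc(left, 1) and straight(2) lands elsewhere
initial: at (-1,-1), heading down
[1] after arc(left, 1): at (0,-2), heading right
[2] after straight(2): at (2,-2), heading right
no other 2-command option fits: unique.

arc(left, 1), straight(2)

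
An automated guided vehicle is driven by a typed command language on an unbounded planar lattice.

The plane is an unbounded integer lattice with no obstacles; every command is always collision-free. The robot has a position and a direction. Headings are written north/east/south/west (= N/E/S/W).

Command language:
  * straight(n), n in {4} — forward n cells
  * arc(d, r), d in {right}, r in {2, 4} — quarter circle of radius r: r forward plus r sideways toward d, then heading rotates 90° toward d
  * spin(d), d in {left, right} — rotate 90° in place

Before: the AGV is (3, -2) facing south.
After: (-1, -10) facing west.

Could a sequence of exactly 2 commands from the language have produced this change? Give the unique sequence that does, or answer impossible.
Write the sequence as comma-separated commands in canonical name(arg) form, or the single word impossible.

key: running arc(right, 4) before straight(4) would end elsewhere — order is forced
start: (3, -2) facing south
step 1 (straight(4)): (3, -6) facing south
step 2 (arc(right, 4)): (-1, -10) facing west
all 25 alternatives checked — unique.

straight(4), arc(right, 4)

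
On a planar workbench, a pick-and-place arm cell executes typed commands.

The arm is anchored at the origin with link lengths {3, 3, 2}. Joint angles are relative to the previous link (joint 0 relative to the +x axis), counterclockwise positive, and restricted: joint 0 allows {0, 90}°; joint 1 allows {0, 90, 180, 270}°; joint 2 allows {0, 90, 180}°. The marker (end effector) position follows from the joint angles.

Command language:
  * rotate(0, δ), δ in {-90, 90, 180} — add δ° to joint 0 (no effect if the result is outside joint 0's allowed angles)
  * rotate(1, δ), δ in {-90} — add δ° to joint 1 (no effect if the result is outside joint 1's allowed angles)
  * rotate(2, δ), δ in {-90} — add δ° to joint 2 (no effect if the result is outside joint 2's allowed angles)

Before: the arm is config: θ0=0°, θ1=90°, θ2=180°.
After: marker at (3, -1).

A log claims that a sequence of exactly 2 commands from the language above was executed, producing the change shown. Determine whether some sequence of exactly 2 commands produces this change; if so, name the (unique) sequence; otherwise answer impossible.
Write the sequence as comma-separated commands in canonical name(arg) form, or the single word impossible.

rotate(1, -90), rotate(1, -90)

start: config: θ0=0°, θ1=90°, θ2=180°
t=1 rotate(1, -90) ⇒ config: θ0=0°, θ1=0°, θ2=180°
t=2 rotate(1, -90) ⇒ config: θ0=0°, θ1=270°, θ2=180°
no other 2-command option fits: unique.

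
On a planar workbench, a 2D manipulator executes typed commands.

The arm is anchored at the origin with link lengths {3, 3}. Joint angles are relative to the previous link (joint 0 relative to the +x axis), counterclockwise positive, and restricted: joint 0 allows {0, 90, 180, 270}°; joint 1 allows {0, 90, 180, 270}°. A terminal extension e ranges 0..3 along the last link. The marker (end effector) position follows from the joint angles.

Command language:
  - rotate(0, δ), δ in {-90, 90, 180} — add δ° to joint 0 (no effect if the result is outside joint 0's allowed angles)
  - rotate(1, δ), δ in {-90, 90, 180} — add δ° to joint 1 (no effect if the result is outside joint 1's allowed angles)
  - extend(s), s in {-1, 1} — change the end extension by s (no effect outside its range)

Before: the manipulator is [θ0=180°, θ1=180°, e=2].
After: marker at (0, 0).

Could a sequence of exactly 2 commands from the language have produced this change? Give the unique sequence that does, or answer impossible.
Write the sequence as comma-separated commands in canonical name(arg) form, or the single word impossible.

extend(-1), extend(-1)

t0: [θ0=180°, θ1=180°, e=2]
1. extend(-1) → [θ0=180°, θ1=180°, e=1]
2. extend(-1) → [θ0=180°, θ1=180°, e=0]
no other 2-command option fits: unique.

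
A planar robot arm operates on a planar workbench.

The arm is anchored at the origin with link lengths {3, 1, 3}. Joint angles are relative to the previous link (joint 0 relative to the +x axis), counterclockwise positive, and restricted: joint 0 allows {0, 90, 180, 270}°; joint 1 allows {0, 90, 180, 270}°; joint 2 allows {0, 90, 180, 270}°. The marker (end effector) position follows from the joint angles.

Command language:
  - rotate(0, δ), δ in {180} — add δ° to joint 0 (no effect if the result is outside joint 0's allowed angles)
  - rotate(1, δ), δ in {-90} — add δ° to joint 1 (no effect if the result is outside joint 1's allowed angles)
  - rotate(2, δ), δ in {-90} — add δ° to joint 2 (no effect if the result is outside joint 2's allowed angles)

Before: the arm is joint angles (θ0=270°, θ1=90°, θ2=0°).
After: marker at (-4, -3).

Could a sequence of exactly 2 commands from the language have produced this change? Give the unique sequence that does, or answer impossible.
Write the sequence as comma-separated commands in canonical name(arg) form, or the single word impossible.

from: joint angles (θ0=270°, θ1=90°, θ2=0°)
1. rotate(1, -90) → joint angles (θ0=270°, θ1=0°, θ2=0°)
2. rotate(1, -90) → joint angles (θ0=270°, θ1=270°, θ2=0°)
all 9 alternatives checked — unique.

rotate(1, -90), rotate(1, -90)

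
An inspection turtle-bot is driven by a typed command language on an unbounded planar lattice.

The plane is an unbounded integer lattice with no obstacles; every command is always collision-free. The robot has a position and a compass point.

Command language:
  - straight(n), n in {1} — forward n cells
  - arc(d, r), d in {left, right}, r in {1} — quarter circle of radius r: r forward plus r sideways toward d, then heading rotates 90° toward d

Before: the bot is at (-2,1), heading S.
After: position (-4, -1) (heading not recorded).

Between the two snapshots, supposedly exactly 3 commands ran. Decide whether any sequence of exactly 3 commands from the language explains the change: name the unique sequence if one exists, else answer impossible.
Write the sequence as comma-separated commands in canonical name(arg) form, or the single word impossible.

initial: at (-2,1), heading S
step 1 (straight(1)): at (-2,0), heading S
step 2 (arc(right, 1)): at (-3,-1), heading W
step 3 (straight(1)): at (-4,-1), heading W
no other 3-command option fits: unique.

straight(1), arc(right, 1), straight(1)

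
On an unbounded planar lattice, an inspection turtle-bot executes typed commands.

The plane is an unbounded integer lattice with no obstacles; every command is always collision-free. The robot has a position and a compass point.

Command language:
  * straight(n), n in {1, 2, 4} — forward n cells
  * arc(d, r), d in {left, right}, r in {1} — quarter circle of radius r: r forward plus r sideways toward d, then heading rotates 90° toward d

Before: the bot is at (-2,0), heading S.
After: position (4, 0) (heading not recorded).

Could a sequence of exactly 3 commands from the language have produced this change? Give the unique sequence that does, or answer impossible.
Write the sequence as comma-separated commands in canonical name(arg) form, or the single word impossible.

arc(left, 1), straight(4), arc(left, 1)

begin: at (-2,0), heading S
t=1 arc(left, 1) ⇒ at (-1,-1), heading E
t=2 straight(4) ⇒ at (3,-1), heading E
t=3 arc(left, 1) ⇒ at (4,0), heading N
no rival 3-sequence matches.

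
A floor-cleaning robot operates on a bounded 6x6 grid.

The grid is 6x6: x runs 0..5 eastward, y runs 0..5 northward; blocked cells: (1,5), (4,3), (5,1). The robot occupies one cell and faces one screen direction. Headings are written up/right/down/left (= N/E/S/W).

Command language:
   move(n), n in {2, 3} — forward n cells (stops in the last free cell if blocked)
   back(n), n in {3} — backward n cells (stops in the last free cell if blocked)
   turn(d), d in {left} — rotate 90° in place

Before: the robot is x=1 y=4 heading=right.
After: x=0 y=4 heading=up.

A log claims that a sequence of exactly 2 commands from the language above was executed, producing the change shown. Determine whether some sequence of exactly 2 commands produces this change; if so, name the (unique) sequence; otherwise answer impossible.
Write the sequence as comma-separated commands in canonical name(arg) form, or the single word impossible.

back(3), turn(left)

key: order matters: swapping back(3) and turn(left) lands elsewhere
start: x=1 y=4 heading=right
step 1 (back(3)): x=0 y=4 heading=right
step 2 (turn(left)): x=0 y=4 heading=up
all 16 alternatives checked — unique.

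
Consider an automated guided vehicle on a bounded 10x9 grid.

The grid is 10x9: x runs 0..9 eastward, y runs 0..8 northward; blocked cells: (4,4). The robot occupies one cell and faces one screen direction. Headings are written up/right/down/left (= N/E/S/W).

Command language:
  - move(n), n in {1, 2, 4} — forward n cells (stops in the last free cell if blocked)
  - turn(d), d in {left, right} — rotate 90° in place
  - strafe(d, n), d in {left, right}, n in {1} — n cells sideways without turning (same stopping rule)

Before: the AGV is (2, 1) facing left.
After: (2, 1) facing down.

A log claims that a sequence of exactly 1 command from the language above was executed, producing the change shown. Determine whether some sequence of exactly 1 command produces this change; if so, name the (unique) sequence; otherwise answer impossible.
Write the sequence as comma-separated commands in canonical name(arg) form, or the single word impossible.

key: (2,1) unchanged — the single command moves nothing
from: (2, 1) facing left
t=1 turn(left) ⇒ (2, 1) facing down
no other 1-command option fits: unique.

turn(left)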